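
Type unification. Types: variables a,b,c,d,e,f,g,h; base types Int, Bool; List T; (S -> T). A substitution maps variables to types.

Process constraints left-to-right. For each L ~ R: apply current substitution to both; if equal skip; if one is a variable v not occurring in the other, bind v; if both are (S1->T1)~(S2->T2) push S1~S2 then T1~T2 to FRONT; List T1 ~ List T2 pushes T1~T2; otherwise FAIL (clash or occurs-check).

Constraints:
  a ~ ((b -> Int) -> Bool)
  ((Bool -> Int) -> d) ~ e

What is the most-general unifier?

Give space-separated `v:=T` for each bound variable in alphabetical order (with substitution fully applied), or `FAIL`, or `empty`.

step 1: unify a ~ ((b -> Int) -> Bool)  [subst: {-} | 1 pending]
  bind a := ((b -> Int) -> Bool)
step 2: unify ((Bool -> Int) -> d) ~ e  [subst: {a:=((b -> Int) -> Bool)} | 0 pending]
  bind e := ((Bool -> Int) -> d)

Answer: a:=((b -> Int) -> Bool) e:=((Bool -> Int) -> d)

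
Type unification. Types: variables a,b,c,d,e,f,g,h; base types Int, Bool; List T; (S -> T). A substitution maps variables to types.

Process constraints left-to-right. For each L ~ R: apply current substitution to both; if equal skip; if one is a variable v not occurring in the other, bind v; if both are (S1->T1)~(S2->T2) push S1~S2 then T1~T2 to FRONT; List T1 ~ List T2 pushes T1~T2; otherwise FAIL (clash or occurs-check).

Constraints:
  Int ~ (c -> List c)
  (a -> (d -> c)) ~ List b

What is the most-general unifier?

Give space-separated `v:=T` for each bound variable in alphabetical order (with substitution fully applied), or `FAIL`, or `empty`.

Answer: FAIL

Derivation:
step 1: unify Int ~ (c -> List c)  [subst: {-} | 1 pending]
  clash: Int vs (c -> List c)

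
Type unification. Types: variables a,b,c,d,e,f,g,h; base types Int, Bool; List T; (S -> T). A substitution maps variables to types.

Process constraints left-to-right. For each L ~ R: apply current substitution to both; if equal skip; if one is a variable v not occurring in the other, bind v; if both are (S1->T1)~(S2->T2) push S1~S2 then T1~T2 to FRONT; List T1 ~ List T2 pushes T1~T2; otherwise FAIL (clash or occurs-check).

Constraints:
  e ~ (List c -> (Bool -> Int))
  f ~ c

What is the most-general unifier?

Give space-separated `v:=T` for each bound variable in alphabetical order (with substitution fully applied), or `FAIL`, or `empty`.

step 1: unify e ~ (List c -> (Bool -> Int))  [subst: {-} | 1 pending]
  bind e := (List c -> (Bool -> Int))
step 2: unify f ~ c  [subst: {e:=(List c -> (Bool -> Int))} | 0 pending]
  bind f := c

Answer: e:=(List c -> (Bool -> Int)) f:=c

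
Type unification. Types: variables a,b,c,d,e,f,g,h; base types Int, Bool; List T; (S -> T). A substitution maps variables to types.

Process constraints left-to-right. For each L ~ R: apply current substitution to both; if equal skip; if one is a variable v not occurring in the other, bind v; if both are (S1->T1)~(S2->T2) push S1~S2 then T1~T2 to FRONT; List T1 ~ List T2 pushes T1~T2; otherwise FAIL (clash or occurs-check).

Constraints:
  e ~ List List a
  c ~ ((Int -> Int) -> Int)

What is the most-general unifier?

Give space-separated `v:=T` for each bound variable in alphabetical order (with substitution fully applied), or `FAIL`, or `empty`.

Answer: c:=((Int -> Int) -> Int) e:=List List a

Derivation:
step 1: unify e ~ List List a  [subst: {-} | 1 pending]
  bind e := List List a
step 2: unify c ~ ((Int -> Int) -> Int)  [subst: {e:=List List a} | 0 pending]
  bind c := ((Int -> Int) -> Int)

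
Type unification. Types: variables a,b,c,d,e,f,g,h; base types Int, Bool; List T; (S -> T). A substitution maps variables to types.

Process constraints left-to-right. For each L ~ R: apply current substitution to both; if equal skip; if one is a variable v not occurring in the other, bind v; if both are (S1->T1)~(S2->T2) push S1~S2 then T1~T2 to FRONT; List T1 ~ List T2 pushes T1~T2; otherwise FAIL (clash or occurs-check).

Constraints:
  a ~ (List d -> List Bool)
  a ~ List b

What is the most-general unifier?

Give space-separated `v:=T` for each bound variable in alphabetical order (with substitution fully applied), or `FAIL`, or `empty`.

Answer: FAIL

Derivation:
step 1: unify a ~ (List d -> List Bool)  [subst: {-} | 1 pending]
  bind a := (List d -> List Bool)
step 2: unify (List d -> List Bool) ~ List b  [subst: {a:=(List d -> List Bool)} | 0 pending]
  clash: (List d -> List Bool) vs List b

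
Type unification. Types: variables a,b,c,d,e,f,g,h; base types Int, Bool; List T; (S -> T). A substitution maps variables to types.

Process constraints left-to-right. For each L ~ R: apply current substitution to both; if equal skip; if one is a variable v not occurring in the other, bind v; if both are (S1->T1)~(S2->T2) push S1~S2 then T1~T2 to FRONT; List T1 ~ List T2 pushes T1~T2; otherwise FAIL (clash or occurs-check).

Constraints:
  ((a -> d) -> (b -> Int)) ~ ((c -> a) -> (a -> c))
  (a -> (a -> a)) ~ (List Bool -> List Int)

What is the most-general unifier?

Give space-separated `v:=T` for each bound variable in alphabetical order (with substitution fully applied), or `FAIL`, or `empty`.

Answer: FAIL

Derivation:
step 1: unify ((a -> d) -> (b -> Int)) ~ ((c -> a) -> (a -> c))  [subst: {-} | 1 pending]
  -> decompose arrow: push (a -> d)~(c -> a), (b -> Int)~(a -> c)
step 2: unify (a -> d) ~ (c -> a)  [subst: {-} | 2 pending]
  -> decompose arrow: push a~c, d~a
step 3: unify a ~ c  [subst: {-} | 3 pending]
  bind a := c
step 4: unify d ~ c  [subst: {a:=c} | 2 pending]
  bind d := c
step 5: unify (b -> Int) ~ (c -> c)  [subst: {a:=c, d:=c} | 1 pending]
  -> decompose arrow: push b~c, Int~c
step 6: unify b ~ c  [subst: {a:=c, d:=c} | 2 pending]
  bind b := c
step 7: unify Int ~ c  [subst: {a:=c, d:=c, b:=c} | 1 pending]
  bind c := Int
step 8: unify (Int -> (Int -> Int)) ~ (List Bool -> List Int)  [subst: {a:=c, d:=c, b:=c, c:=Int} | 0 pending]
  -> decompose arrow: push Int~List Bool, (Int -> Int)~List Int
step 9: unify Int ~ List Bool  [subst: {a:=c, d:=c, b:=c, c:=Int} | 1 pending]
  clash: Int vs List Bool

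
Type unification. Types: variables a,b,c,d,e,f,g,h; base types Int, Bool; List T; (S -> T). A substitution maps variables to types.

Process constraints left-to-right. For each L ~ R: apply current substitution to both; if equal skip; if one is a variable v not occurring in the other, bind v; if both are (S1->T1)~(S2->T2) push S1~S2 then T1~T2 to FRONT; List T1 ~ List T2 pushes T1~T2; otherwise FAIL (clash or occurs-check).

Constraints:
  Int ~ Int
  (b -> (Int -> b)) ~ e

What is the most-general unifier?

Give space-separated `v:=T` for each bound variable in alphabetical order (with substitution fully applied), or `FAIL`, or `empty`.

Answer: e:=(b -> (Int -> b))

Derivation:
step 1: unify Int ~ Int  [subst: {-} | 1 pending]
  -> identical, skip
step 2: unify (b -> (Int -> b)) ~ e  [subst: {-} | 0 pending]
  bind e := (b -> (Int -> b))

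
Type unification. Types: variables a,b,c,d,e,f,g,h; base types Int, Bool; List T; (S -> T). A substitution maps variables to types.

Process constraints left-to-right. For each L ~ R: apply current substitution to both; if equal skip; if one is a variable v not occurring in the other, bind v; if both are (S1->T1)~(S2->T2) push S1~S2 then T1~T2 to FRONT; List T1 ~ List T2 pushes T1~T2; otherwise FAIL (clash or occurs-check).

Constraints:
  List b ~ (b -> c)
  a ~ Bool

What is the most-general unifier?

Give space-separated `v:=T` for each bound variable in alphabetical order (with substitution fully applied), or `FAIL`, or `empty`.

Answer: FAIL

Derivation:
step 1: unify List b ~ (b -> c)  [subst: {-} | 1 pending]
  clash: List b vs (b -> c)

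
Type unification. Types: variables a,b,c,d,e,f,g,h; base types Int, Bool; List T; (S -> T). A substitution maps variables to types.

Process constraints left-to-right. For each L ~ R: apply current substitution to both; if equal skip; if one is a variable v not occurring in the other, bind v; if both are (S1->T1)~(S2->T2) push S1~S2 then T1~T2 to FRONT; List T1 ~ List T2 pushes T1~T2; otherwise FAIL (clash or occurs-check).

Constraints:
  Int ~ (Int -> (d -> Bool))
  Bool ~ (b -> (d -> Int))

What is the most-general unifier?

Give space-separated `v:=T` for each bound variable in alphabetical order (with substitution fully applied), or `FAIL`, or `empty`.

Answer: FAIL

Derivation:
step 1: unify Int ~ (Int -> (d -> Bool))  [subst: {-} | 1 pending]
  clash: Int vs (Int -> (d -> Bool))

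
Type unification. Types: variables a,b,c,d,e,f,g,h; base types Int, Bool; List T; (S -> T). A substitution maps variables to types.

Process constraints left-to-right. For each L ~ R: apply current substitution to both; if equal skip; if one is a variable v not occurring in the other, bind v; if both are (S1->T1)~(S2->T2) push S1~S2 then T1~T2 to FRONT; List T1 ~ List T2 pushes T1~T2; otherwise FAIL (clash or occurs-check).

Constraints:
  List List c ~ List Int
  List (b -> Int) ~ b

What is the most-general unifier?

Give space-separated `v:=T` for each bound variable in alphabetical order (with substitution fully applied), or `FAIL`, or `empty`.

step 1: unify List List c ~ List Int  [subst: {-} | 1 pending]
  -> decompose List: push List c~Int
step 2: unify List c ~ Int  [subst: {-} | 1 pending]
  clash: List c vs Int

Answer: FAIL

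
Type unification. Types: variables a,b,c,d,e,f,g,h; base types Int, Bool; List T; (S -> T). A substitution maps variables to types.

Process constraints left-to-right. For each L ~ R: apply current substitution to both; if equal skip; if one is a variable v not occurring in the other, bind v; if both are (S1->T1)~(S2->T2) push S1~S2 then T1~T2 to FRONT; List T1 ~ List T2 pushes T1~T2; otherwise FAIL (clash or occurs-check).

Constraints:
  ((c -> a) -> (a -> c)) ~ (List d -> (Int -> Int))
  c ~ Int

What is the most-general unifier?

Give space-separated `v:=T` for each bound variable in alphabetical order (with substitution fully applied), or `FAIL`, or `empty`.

Answer: FAIL

Derivation:
step 1: unify ((c -> a) -> (a -> c)) ~ (List d -> (Int -> Int))  [subst: {-} | 1 pending]
  -> decompose arrow: push (c -> a)~List d, (a -> c)~(Int -> Int)
step 2: unify (c -> a) ~ List d  [subst: {-} | 2 pending]
  clash: (c -> a) vs List d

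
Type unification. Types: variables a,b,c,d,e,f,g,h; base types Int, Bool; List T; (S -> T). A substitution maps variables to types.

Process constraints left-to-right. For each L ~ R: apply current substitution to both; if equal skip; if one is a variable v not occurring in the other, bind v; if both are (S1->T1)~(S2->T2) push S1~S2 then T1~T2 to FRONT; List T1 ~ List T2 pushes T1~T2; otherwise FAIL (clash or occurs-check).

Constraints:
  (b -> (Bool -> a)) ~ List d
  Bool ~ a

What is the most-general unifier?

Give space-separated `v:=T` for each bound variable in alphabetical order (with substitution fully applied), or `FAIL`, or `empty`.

Answer: FAIL

Derivation:
step 1: unify (b -> (Bool -> a)) ~ List d  [subst: {-} | 1 pending]
  clash: (b -> (Bool -> a)) vs List d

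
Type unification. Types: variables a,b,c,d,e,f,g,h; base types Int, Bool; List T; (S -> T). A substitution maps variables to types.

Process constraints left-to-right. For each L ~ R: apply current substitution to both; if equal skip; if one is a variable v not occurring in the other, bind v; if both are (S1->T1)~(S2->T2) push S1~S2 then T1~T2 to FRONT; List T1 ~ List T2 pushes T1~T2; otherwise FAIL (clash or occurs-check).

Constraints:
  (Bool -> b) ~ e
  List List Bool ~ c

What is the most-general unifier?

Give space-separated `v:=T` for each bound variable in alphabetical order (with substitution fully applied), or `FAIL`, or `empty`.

Answer: c:=List List Bool e:=(Bool -> b)

Derivation:
step 1: unify (Bool -> b) ~ e  [subst: {-} | 1 pending]
  bind e := (Bool -> b)
step 2: unify List List Bool ~ c  [subst: {e:=(Bool -> b)} | 0 pending]
  bind c := List List Bool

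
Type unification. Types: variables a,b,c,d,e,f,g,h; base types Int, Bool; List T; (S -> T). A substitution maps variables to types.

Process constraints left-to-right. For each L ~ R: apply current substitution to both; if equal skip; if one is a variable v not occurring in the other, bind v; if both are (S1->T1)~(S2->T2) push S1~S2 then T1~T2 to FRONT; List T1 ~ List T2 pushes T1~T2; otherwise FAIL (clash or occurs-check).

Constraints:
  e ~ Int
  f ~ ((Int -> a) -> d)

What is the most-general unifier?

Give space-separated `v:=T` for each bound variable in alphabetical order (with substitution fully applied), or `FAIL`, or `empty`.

step 1: unify e ~ Int  [subst: {-} | 1 pending]
  bind e := Int
step 2: unify f ~ ((Int -> a) -> d)  [subst: {e:=Int} | 0 pending]
  bind f := ((Int -> a) -> d)

Answer: e:=Int f:=((Int -> a) -> d)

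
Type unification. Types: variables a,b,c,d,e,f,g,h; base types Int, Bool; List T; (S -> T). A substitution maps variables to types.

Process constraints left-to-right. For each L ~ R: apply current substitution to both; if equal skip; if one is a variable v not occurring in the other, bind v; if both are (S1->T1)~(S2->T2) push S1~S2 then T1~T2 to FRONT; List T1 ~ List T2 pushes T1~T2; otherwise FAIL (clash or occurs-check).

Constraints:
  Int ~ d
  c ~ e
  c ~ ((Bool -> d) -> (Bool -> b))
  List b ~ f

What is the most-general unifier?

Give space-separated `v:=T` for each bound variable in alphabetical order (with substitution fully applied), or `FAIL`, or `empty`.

step 1: unify Int ~ d  [subst: {-} | 3 pending]
  bind d := Int
step 2: unify c ~ e  [subst: {d:=Int} | 2 pending]
  bind c := e
step 3: unify e ~ ((Bool -> Int) -> (Bool -> b))  [subst: {d:=Int, c:=e} | 1 pending]
  bind e := ((Bool -> Int) -> (Bool -> b))
step 4: unify List b ~ f  [subst: {d:=Int, c:=e, e:=((Bool -> Int) -> (Bool -> b))} | 0 pending]
  bind f := List b

Answer: c:=((Bool -> Int) -> (Bool -> b)) d:=Int e:=((Bool -> Int) -> (Bool -> b)) f:=List b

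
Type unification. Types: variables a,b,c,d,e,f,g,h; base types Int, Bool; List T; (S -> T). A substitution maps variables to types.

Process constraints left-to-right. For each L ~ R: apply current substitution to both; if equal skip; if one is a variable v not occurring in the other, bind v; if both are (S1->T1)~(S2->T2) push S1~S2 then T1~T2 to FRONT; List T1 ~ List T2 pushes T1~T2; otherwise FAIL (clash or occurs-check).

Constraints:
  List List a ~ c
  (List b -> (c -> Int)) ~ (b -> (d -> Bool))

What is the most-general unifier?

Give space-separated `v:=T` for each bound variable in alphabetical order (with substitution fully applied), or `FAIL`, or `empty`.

step 1: unify List List a ~ c  [subst: {-} | 1 pending]
  bind c := List List a
step 2: unify (List b -> (List List a -> Int)) ~ (b -> (d -> Bool))  [subst: {c:=List List a} | 0 pending]
  -> decompose arrow: push List b~b, (List List a -> Int)~(d -> Bool)
step 3: unify List b ~ b  [subst: {c:=List List a} | 1 pending]
  occurs-check fail

Answer: FAIL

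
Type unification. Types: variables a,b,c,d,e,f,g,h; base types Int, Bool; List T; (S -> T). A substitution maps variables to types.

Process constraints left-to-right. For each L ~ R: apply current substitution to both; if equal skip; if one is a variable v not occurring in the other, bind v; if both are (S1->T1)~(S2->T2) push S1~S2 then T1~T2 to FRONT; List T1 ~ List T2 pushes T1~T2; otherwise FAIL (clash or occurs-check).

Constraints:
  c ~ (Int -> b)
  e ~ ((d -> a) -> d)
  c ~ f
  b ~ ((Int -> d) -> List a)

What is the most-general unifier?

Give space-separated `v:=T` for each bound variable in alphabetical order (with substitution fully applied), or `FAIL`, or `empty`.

Answer: b:=((Int -> d) -> List a) c:=(Int -> ((Int -> d) -> List a)) e:=((d -> a) -> d) f:=(Int -> ((Int -> d) -> List a))

Derivation:
step 1: unify c ~ (Int -> b)  [subst: {-} | 3 pending]
  bind c := (Int -> b)
step 2: unify e ~ ((d -> a) -> d)  [subst: {c:=(Int -> b)} | 2 pending]
  bind e := ((d -> a) -> d)
step 3: unify (Int -> b) ~ f  [subst: {c:=(Int -> b), e:=((d -> a) -> d)} | 1 pending]
  bind f := (Int -> b)
step 4: unify b ~ ((Int -> d) -> List a)  [subst: {c:=(Int -> b), e:=((d -> a) -> d), f:=(Int -> b)} | 0 pending]
  bind b := ((Int -> d) -> List a)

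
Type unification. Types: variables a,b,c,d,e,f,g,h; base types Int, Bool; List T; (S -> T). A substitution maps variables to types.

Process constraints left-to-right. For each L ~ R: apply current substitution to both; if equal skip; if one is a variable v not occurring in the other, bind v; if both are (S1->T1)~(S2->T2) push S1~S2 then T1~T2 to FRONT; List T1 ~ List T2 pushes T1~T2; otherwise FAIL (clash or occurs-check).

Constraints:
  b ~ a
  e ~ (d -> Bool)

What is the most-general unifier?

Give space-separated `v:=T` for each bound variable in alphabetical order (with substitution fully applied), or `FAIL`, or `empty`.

Answer: b:=a e:=(d -> Bool)

Derivation:
step 1: unify b ~ a  [subst: {-} | 1 pending]
  bind b := a
step 2: unify e ~ (d -> Bool)  [subst: {b:=a} | 0 pending]
  bind e := (d -> Bool)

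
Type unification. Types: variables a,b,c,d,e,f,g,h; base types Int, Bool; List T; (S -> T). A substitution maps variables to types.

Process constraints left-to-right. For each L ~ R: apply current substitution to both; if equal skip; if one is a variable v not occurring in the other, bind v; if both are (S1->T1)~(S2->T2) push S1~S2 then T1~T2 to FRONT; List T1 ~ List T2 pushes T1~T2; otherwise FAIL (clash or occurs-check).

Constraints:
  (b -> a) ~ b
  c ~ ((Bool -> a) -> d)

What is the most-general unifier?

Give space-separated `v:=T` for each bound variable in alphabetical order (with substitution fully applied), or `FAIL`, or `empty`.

step 1: unify (b -> a) ~ b  [subst: {-} | 1 pending]
  occurs-check fail

Answer: FAIL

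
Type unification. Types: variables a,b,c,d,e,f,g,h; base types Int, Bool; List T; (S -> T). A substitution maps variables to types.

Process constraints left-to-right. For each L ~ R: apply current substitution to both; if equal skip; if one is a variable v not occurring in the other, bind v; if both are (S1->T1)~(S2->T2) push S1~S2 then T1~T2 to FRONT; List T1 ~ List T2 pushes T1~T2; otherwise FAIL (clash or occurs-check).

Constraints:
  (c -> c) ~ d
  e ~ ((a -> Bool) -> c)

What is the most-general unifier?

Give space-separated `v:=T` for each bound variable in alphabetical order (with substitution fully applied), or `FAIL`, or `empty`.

Answer: d:=(c -> c) e:=((a -> Bool) -> c)

Derivation:
step 1: unify (c -> c) ~ d  [subst: {-} | 1 pending]
  bind d := (c -> c)
step 2: unify e ~ ((a -> Bool) -> c)  [subst: {d:=(c -> c)} | 0 pending]
  bind e := ((a -> Bool) -> c)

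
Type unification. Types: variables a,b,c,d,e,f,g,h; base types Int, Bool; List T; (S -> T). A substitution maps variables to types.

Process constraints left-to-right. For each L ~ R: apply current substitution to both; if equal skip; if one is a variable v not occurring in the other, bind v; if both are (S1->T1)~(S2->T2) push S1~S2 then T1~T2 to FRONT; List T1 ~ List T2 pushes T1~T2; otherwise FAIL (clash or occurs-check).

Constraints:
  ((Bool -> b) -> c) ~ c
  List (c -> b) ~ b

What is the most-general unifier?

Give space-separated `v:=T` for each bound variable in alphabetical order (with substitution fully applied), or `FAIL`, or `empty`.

Answer: FAIL

Derivation:
step 1: unify ((Bool -> b) -> c) ~ c  [subst: {-} | 1 pending]
  occurs-check fail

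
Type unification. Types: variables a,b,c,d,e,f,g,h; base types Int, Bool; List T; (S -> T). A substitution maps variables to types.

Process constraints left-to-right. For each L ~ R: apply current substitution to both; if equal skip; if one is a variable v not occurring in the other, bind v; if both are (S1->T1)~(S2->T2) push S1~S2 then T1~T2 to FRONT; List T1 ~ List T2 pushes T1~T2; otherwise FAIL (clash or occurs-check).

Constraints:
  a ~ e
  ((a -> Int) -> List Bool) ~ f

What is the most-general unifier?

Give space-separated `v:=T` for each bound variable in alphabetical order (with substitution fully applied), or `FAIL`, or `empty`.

Answer: a:=e f:=((e -> Int) -> List Bool)

Derivation:
step 1: unify a ~ e  [subst: {-} | 1 pending]
  bind a := e
step 2: unify ((e -> Int) -> List Bool) ~ f  [subst: {a:=e} | 0 pending]
  bind f := ((e -> Int) -> List Bool)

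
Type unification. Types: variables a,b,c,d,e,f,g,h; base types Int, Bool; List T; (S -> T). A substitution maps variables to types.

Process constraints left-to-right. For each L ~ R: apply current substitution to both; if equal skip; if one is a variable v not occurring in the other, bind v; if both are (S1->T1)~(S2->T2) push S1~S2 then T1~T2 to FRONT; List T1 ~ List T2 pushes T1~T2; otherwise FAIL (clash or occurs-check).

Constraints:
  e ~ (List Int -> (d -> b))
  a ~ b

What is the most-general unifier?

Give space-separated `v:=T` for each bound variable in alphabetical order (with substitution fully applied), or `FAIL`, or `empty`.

Answer: a:=b e:=(List Int -> (d -> b))

Derivation:
step 1: unify e ~ (List Int -> (d -> b))  [subst: {-} | 1 pending]
  bind e := (List Int -> (d -> b))
step 2: unify a ~ b  [subst: {e:=(List Int -> (d -> b))} | 0 pending]
  bind a := b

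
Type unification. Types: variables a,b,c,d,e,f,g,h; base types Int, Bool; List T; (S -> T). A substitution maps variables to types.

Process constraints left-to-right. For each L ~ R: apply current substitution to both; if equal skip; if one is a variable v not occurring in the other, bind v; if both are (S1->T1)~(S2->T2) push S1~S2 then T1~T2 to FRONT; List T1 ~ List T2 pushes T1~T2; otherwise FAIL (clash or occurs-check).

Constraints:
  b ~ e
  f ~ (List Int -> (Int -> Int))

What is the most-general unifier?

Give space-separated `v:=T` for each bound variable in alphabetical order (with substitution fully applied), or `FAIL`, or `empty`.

Answer: b:=e f:=(List Int -> (Int -> Int))

Derivation:
step 1: unify b ~ e  [subst: {-} | 1 pending]
  bind b := e
step 2: unify f ~ (List Int -> (Int -> Int))  [subst: {b:=e} | 0 pending]
  bind f := (List Int -> (Int -> Int))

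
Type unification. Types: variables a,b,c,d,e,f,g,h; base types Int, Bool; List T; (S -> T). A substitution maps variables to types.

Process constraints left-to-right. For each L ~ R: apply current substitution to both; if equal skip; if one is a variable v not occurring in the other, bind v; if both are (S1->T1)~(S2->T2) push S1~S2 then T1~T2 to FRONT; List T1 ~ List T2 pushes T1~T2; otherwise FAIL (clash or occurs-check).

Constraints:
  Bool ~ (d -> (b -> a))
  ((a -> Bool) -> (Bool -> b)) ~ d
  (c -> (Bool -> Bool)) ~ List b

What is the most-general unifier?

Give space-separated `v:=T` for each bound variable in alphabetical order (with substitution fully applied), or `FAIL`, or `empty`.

Answer: FAIL

Derivation:
step 1: unify Bool ~ (d -> (b -> a))  [subst: {-} | 2 pending]
  clash: Bool vs (d -> (b -> a))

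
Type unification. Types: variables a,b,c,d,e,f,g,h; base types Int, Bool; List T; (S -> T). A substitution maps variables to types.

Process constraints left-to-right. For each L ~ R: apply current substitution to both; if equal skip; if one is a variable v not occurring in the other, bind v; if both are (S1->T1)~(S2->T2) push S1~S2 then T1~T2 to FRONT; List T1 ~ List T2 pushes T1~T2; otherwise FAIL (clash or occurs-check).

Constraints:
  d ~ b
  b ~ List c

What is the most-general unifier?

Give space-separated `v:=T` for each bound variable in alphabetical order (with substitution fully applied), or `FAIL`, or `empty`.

Answer: b:=List c d:=List c

Derivation:
step 1: unify d ~ b  [subst: {-} | 1 pending]
  bind d := b
step 2: unify b ~ List c  [subst: {d:=b} | 0 pending]
  bind b := List c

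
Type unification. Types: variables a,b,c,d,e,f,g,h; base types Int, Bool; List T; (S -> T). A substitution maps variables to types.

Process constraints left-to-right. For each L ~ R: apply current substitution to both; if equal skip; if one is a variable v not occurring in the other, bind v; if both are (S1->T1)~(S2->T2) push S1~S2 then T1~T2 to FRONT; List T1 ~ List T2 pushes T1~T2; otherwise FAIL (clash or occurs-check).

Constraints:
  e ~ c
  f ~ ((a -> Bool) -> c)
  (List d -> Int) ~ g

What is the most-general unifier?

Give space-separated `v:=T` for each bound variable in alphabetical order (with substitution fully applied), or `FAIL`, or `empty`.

Answer: e:=c f:=((a -> Bool) -> c) g:=(List d -> Int)

Derivation:
step 1: unify e ~ c  [subst: {-} | 2 pending]
  bind e := c
step 2: unify f ~ ((a -> Bool) -> c)  [subst: {e:=c} | 1 pending]
  bind f := ((a -> Bool) -> c)
step 3: unify (List d -> Int) ~ g  [subst: {e:=c, f:=((a -> Bool) -> c)} | 0 pending]
  bind g := (List d -> Int)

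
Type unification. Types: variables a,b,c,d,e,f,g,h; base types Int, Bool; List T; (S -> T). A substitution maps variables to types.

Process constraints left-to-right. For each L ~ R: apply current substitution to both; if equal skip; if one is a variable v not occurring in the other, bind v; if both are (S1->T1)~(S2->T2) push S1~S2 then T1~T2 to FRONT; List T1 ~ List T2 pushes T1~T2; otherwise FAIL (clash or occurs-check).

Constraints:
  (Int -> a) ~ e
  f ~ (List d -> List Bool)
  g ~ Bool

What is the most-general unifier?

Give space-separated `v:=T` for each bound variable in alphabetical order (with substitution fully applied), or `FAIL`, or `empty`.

step 1: unify (Int -> a) ~ e  [subst: {-} | 2 pending]
  bind e := (Int -> a)
step 2: unify f ~ (List d -> List Bool)  [subst: {e:=(Int -> a)} | 1 pending]
  bind f := (List d -> List Bool)
step 3: unify g ~ Bool  [subst: {e:=(Int -> a), f:=(List d -> List Bool)} | 0 pending]
  bind g := Bool

Answer: e:=(Int -> a) f:=(List d -> List Bool) g:=Bool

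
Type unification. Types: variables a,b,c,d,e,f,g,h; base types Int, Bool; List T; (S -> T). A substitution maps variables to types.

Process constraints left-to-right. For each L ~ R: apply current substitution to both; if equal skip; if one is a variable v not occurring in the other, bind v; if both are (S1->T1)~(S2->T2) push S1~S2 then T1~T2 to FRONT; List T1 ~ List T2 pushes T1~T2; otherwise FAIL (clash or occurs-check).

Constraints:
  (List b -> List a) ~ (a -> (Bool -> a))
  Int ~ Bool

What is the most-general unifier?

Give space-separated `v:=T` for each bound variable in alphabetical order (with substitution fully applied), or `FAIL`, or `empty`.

step 1: unify (List b -> List a) ~ (a -> (Bool -> a))  [subst: {-} | 1 pending]
  -> decompose arrow: push List b~a, List a~(Bool -> a)
step 2: unify List b ~ a  [subst: {-} | 2 pending]
  bind a := List b
step 3: unify List List b ~ (Bool -> List b)  [subst: {a:=List b} | 1 pending]
  clash: List List b vs (Bool -> List b)

Answer: FAIL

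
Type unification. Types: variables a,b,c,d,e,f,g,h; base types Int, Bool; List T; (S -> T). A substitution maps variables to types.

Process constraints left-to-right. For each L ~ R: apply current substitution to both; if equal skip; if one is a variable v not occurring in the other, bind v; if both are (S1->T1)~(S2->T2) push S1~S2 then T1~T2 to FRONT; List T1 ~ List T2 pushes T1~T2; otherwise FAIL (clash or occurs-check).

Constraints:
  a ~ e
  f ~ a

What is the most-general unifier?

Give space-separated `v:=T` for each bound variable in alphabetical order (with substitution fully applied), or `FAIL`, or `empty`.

step 1: unify a ~ e  [subst: {-} | 1 pending]
  bind a := e
step 2: unify f ~ e  [subst: {a:=e} | 0 pending]
  bind f := e

Answer: a:=e f:=e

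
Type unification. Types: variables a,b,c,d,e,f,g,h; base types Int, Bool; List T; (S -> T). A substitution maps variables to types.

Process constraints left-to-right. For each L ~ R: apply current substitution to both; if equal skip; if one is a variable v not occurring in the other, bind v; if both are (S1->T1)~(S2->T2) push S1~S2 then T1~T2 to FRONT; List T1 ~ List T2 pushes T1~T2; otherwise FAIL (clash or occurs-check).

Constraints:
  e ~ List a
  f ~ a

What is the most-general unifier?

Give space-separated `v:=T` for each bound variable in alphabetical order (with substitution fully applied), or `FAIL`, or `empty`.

step 1: unify e ~ List a  [subst: {-} | 1 pending]
  bind e := List a
step 2: unify f ~ a  [subst: {e:=List a} | 0 pending]
  bind f := a

Answer: e:=List a f:=a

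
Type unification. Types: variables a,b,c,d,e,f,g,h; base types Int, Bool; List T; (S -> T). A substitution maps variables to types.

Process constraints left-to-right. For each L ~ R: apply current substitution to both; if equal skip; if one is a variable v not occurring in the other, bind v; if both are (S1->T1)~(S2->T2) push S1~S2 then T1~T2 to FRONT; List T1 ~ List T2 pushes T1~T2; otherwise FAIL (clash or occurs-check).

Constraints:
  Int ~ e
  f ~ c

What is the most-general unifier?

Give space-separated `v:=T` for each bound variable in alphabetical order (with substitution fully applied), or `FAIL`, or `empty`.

Answer: e:=Int f:=c

Derivation:
step 1: unify Int ~ e  [subst: {-} | 1 pending]
  bind e := Int
step 2: unify f ~ c  [subst: {e:=Int} | 0 pending]
  bind f := c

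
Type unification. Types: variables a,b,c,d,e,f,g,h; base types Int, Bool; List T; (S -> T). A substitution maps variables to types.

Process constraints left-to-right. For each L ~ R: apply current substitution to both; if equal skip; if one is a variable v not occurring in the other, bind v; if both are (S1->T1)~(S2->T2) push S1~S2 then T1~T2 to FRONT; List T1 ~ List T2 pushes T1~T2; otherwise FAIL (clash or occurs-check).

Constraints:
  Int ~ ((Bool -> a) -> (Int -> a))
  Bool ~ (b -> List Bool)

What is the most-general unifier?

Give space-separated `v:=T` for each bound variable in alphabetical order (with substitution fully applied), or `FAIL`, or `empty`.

Answer: FAIL

Derivation:
step 1: unify Int ~ ((Bool -> a) -> (Int -> a))  [subst: {-} | 1 pending]
  clash: Int vs ((Bool -> a) -> (Int -> a))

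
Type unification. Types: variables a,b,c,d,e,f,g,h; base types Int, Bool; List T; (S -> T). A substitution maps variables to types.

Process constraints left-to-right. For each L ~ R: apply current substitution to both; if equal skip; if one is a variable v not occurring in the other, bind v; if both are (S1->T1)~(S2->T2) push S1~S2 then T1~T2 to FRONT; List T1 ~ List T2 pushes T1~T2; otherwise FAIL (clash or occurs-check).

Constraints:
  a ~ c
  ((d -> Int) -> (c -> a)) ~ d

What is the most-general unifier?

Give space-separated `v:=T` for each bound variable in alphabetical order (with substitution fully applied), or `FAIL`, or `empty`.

step 1: unify a ~ c  [subst: {-} | 1 pending]
  bind a := c
step 2: unify ((d -> Int) -> (c -> c)) ~ d  [subst: {a:=c} | 0 pending]
  occurs-check fail

Answer: FAIL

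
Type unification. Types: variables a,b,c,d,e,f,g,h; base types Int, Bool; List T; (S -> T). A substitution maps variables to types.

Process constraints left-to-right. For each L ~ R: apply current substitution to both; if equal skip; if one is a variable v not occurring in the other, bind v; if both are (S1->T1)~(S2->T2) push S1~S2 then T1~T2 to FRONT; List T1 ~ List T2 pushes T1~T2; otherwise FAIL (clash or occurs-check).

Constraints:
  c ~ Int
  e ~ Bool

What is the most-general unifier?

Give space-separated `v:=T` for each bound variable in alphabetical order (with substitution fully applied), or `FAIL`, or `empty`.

step 1: unify c ~ Int  [subst: {-} | 1 pending]
  bind c := Int
step 2: unify e ~ Bool  [subst: {c:=Int} | 0 pending]
  bind e := Bool

Answer: c:=Int e:=Bool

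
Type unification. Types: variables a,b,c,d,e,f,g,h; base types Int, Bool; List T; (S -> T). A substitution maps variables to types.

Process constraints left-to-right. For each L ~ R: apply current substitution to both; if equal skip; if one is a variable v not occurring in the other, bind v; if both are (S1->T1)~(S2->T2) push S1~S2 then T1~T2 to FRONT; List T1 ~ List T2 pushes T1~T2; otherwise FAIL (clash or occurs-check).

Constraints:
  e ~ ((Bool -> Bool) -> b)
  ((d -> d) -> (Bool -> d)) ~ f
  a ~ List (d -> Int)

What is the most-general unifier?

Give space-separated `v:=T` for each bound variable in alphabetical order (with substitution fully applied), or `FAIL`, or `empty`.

step 1: unify e ~ ((Bool -> Bool) -> b)  [subst: {-} | 2 pending]
  bind e := ((Bool -> Bool) -> b)
step 2: unify ((d -> d) -> (Bool -> d)) ~ f  [subst: {e:=((Bool -> Bool) -> b)} | 1 pending]
  bind f := ((d -> d) -> (Bool -> d))
step 3: unify a ~ List (d -> Int)  [subst: {e:=((Bool -> Bool) -> b), f:=((d -> d) -> (Bool -> d))} | 0 pending]
  bind a := List (d -> Int)

Answer: a:=List (d -> Int) e:=((Bool -> Bool) -> b) f:=((d -> d) -> (Bool -> d))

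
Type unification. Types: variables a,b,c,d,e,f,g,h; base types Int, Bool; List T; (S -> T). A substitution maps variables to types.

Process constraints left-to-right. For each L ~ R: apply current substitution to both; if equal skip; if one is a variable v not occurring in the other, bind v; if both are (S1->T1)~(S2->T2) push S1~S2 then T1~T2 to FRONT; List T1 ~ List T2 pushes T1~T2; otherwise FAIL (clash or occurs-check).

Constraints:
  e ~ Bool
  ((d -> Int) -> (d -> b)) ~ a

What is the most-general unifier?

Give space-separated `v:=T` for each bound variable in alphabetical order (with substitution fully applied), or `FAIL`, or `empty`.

Answer: a:=((d -> Int) -> (d -> b)) e:=Bool

Derivation:
step 1: unify e ~ Bool  [subst: {-} | 1 pending]
  bind e := Bool
step 2: unify ((d -> Int) -> (d -> b)) ~ a  [subst: {e:=Bool} | 0 pending]
  bind a := ((d -> Int) -> (d -> b))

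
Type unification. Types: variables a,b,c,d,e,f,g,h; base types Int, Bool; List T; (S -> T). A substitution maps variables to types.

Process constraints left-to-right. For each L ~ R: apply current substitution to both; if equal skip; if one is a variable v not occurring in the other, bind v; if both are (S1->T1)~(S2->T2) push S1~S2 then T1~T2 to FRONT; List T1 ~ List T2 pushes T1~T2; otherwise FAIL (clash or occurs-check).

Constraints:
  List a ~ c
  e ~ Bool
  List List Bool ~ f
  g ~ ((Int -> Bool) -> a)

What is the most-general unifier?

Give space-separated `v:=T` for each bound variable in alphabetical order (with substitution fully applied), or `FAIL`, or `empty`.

step 1: unify List a ~ c  [subst: {-} | 3 pending]
  bind c := List a
step 2: unify e ~ Bool  [subst: {c:=List a} | 2 pending]
  bind e := Bool
step 3: unify List List Bool ~ f  [subst: {c:=List a, e:=Bool} | 1 pending]
  bind f := List List Bool
step 4: unify g ~ ((Int -> Bool) -> a)  [subst: {c:=List a, e:=Bool, f:=List List Bool} | 0 pending]
  bind g := ((Int -> Bool) -> a)

Answer: c:=List a e:=Bool f:=List List Bool g:=((Int -> Bool) -> a)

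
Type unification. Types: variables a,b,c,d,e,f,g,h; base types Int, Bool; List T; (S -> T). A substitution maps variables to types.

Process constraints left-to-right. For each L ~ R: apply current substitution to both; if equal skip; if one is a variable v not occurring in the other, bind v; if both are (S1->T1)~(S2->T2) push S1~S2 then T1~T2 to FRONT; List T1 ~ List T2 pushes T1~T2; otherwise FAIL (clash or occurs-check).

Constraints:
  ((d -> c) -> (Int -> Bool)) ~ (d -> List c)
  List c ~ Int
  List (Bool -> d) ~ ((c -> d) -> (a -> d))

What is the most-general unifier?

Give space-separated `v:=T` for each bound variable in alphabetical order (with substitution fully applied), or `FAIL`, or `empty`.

step 1: unify ((d -> c) -> (Int -> Bool)) ~ (d -> List c)  [subst: {-} | 2 pending]
  -> decompose arrow: push (d -> c)~d, (Int -> Bool)~List c
step 2: unify (d -> c) ~ d  [subst: {-} | 3 pending]
  occurs-check fail

Answer: FAIL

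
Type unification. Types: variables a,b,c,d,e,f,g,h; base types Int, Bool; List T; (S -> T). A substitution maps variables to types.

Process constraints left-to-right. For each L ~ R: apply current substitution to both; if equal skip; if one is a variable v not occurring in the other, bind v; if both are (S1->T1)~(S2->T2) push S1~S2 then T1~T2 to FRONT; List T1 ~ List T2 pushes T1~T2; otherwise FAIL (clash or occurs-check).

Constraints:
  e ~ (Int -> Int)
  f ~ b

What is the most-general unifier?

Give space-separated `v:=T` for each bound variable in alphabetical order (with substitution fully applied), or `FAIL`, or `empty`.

step 1: unify e ~ (Int -> Int)  [subst: {-} | 1 pending]
  bind e := (Int -> Int)
step 2: unify f ~ b  [subst: {e:=(Int -> Int)} | 0 pending]
  bind f := b

Answer: e:=(Int -> Int) f:=b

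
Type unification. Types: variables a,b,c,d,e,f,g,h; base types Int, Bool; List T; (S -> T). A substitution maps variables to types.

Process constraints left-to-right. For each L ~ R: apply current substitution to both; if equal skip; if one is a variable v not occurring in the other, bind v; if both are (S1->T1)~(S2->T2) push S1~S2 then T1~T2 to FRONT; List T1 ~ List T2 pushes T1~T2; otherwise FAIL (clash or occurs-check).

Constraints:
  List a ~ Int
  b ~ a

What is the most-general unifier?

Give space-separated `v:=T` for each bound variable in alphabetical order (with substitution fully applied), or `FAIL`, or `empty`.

step 1: unify List a ~ Int  [subst: {-} | 1 pending]
  clash: List a vs Int

Answer: FAIL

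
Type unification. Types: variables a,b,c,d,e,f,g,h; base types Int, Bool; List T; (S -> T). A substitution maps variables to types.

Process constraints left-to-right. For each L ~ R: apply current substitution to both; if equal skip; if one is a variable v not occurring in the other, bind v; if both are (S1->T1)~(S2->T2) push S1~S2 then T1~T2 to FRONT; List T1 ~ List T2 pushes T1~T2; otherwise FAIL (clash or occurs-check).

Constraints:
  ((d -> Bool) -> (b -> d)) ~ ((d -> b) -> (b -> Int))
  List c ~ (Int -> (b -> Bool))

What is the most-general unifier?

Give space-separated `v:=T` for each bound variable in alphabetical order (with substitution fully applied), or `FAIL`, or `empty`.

Answer: FAIL

Derivation:
step 1: unify ((d -> Bool) -> (b -> d)) ~ ((d -> b) -> (b -> Int))  [subst: {-} | 1 pending]
  -> decompose arrow: push (d -> Bool)~(d -> b), (b -> d)~(b -> Int)
step 2: unify (d -> Bool) ~ (d -> b)  [subst: {-} | 2 pending]
  -> decompose arrow: push d~d, Bool~b
step 3: unify d ~ d  [subst: {-} | 3 pending]
  -> identical, skip
step 4: unify Bool ~ b  [subst: {-} | 2 pending]
  bind b := Bool
step 5: unify (Bool -> d) ~ (Bool -> Int)  [subst: {b:=Bool} | 1 pending]
  -> decompose arrow: push Bool~Bool, d~Int
step 6: unify Bool ~ Bool  [subst: {b:=Bool} | 2 pending]
  -> identical, skip
step 7: unify d ~ Int  [subst: {b:=Bool} | 1 pending]
  bind d := Int
step 8: unify List c ~ (Int -> (Bool -> Bool))  [subst: {b:=Bool, d:=Int} | 0 pending]
  clash: List c vs (Int -> (Bool -> Bool))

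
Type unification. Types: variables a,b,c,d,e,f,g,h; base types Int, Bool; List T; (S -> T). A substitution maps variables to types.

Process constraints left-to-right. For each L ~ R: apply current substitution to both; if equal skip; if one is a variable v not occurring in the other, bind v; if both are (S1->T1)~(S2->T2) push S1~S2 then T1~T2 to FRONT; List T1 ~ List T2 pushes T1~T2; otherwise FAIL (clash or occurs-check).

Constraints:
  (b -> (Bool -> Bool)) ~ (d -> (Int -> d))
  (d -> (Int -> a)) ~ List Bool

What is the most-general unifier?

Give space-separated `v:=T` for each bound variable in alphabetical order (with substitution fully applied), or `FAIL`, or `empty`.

step 1: unify (b -> (Bool -> Bool)) ~ (d -> (Int -> d))  [subst: {-} | 1 pending]
  -> decompose arrow: push b~d, (Bool -> Bool)~(Int -> d)
step 2: unify b ~ d  [subst: {-} | 2 pending]
  bind b := d
step 3: unify (Bool -> Bool) ~ (Int -> d)  [subst: {b:=d} | 1 pending]
  -> decompose arrow: push Bool~Int, Bool~d
step 4: unify Bool ~ Int  [subst: {b:=d} | 2 pending]
  clash: Bool vs Int

Answer: FAIL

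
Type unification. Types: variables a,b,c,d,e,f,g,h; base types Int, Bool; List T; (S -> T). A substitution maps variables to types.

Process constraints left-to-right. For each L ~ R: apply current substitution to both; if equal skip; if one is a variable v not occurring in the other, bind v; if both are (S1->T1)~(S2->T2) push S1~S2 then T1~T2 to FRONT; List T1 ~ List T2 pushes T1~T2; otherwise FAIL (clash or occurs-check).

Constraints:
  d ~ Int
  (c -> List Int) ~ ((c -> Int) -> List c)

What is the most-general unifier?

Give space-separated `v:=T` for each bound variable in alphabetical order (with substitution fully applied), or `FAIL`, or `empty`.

Answer: FAIL

Derivation:
step 1: unify d ~ Int  [subst: {-} | 1 pending]
  bind d := Int
step 2: unify (c -> List Int) ~ ((c -> Int) -> List c)  [subst: {d:=Int} | 0 pending]
  -> decompose arrow: push c~(c -> Int), List Int~List c
step 3: unify c ~ (c -> Int)  [subst: {d:=Int} | 1 pending]
  occurs-check fail: c in (c -> Int)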